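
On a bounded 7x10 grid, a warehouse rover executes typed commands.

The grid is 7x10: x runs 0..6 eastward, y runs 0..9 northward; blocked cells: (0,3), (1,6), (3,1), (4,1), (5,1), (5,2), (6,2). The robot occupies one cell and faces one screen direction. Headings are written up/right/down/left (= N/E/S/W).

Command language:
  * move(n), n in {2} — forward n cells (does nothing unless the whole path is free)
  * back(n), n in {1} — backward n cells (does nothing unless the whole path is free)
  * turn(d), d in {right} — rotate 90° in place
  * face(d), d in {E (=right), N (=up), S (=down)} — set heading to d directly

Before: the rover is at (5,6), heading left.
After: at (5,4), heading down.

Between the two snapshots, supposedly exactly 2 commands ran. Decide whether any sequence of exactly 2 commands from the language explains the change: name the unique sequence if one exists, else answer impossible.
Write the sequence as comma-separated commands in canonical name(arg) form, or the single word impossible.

key: running move(2) before face(S) would end elsewhere — order is forced
start: at (5,6), heading left
1. face(S) → at (5,6), heading down
2. move(2) → at (5,4), heading down
uniquely the one of 36 2-step routes that fits.

face(S), move(2)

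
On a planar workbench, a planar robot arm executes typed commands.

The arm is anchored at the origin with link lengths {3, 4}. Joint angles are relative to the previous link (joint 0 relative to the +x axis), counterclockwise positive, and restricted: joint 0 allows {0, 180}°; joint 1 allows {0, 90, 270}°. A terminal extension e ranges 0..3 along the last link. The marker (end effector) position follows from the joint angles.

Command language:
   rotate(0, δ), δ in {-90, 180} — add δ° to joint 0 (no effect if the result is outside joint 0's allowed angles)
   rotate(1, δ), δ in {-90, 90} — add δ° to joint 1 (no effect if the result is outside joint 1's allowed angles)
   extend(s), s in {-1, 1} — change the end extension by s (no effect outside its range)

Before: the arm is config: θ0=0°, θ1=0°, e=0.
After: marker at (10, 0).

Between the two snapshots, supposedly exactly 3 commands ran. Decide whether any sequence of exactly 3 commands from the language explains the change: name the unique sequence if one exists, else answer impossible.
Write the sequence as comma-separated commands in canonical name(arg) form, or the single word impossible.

t0: config: θ0=0°, θ1=0°, e=0
[1] after extend(1): config: θ0=0°, θ1=0°, e=1
[2] after extend(1): config: θ0=0°, θ1=0°, e=2
[3] after extend(1): config: θ0=0°, θ1=0°, e=3
all 216 alternatives checked — unique.

extend(1), extend(1), extend(1)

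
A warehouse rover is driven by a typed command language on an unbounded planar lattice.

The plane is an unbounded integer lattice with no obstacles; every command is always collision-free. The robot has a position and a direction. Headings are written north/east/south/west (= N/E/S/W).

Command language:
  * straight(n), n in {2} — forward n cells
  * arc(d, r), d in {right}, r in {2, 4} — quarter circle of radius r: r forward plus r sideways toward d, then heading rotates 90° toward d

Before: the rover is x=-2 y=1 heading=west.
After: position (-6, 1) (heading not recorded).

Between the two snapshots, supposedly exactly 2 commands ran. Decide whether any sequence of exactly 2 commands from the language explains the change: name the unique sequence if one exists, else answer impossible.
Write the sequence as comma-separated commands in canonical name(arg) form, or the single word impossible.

straight(2), straight(2)

initial: x=-2 y=1 heading=west
t=1 straight(2) ⇒ x=-4 y=1 heading=west
t=2 straight(2) ⇒ x=-6 y=1 heading=west
uniquely the one of 9 2-step routes that fits.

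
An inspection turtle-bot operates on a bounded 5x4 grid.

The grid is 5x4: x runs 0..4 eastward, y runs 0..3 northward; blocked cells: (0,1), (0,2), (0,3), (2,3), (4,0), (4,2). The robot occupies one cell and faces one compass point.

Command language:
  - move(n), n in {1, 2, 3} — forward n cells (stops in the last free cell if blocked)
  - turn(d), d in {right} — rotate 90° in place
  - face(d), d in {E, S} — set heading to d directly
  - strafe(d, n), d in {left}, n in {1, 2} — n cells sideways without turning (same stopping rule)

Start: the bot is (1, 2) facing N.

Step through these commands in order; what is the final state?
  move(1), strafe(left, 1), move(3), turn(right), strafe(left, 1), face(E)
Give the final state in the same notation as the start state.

start: (1, 2) facing N
step 1 (move(1)): (1, 3) facing N
step 2 (strafe(left, 1)): (1, 3) facing N
step 3 (move(3)): (1, 3) facing N
step 4 (turn(right)): (1, 3) facing E
step 5 (strafe(left, 1)): (1, 3) facing E
step 6 (face(E)): (1, 3) facing E

(1, 3) facing E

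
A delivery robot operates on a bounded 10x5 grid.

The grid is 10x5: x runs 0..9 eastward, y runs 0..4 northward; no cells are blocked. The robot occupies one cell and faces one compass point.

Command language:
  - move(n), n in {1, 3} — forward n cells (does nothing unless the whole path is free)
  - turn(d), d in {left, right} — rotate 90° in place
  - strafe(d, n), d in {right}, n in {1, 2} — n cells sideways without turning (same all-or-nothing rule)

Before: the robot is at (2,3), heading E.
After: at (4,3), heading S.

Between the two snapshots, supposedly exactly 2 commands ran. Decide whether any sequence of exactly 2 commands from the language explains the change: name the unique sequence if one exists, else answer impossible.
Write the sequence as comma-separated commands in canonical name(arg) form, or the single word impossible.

impossible

every 2-command combo misses the target.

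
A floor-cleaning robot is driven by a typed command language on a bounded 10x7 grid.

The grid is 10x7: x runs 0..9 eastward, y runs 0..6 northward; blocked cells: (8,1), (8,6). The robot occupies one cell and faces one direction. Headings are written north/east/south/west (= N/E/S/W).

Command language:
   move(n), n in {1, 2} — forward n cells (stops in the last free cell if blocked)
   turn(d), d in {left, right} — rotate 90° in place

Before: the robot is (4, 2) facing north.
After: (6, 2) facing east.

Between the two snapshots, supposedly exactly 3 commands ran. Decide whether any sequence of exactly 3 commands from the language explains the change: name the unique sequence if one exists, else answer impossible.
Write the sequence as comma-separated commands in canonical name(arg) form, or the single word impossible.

turn(right), move(1), move(1)

key: cell and facing (now E) both changed — the 3 commands mix motion and turning
initial: (4, 2) facing north
t=1 turn(right) ⇒ (4, 2) facing east
t=2 move(1) ⇒ (5, 2) facing east
t=3 move(1) ⇒ (6, 2) facing east
no rival 3-sequence matches.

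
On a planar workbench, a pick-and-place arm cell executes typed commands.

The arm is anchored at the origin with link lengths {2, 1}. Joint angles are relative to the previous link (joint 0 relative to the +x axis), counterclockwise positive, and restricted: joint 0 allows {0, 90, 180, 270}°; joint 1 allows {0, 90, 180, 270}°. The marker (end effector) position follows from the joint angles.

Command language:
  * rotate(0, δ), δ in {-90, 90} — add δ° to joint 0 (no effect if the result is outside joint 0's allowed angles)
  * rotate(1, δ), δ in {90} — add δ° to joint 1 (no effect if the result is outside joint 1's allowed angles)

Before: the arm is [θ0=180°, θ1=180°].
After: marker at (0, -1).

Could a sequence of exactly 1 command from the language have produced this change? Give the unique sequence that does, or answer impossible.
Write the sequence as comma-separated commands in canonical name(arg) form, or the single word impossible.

rotate(0, 90)

begin: [θ0=180°, θ1=180°]
t=1 rotate(0, 90) ⇒ [θ0=270°, θ1=180°]
no rival 1-sequence matches.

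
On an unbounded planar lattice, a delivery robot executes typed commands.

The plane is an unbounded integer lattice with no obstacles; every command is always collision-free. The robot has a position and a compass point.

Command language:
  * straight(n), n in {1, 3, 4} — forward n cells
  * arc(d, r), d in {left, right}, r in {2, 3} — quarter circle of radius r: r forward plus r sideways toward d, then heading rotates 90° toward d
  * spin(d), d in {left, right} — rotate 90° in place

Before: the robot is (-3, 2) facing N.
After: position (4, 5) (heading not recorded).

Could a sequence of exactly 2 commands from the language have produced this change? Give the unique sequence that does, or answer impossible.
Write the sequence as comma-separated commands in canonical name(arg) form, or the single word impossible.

arc(right, 3), straight(4)

key: order matters: swapping arc(right, 3) and straight(4) lands elsewhere
from: (-3, 2) facing N
[1] after arc(right, 3): (0, 5) facing E
[2] after straight(4): (4, 5) facing E
all 81 alternatives checked — unique.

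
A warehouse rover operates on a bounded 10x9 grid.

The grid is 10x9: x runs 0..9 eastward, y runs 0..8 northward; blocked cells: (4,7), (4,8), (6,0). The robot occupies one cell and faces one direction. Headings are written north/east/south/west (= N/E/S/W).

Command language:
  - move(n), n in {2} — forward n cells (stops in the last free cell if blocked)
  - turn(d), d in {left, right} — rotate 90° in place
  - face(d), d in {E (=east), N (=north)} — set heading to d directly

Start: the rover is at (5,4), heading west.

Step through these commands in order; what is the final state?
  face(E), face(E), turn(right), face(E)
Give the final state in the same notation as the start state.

at (5,4), heading east

from: at (5,4), heading west
[1] after face(E): at (5,4), heading east
[2] after face(E): at (5,4), heading east
[3] after turn(right): at (5,4), heading south
[4] after face(E): at (5,4), heading east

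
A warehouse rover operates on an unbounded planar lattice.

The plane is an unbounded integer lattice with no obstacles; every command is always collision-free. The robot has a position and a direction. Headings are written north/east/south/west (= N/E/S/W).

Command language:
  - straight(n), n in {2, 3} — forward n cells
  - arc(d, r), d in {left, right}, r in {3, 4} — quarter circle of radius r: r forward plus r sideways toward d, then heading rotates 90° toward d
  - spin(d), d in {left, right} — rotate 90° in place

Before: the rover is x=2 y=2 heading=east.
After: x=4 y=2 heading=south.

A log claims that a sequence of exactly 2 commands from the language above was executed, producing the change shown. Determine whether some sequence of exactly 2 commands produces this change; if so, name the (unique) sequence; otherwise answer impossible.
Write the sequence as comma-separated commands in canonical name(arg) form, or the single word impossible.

straight(2), spin(right)

key: cell and facing (now S) both changed — the 2 commands mix motion and turning
begin: x=2 y=2 heading=east
t=1 straight(2) ⇒ x=4 y=2 heading=east
t=2 spin(right) ⇒ x=4 y=2 heading=south
all 64 alternatives checked — unique.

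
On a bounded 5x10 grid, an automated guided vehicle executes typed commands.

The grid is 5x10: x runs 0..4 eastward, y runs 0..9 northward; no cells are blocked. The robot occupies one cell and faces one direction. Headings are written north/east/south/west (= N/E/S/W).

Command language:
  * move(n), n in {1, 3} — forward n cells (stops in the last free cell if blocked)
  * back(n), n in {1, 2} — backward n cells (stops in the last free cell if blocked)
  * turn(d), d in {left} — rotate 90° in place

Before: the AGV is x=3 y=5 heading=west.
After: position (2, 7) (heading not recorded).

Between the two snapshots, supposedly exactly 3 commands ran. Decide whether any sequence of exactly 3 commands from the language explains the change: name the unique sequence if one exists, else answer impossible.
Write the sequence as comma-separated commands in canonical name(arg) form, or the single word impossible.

key: order matters: swapping move(1) and back(2) lands elsewhere
from: x=3 y=5 heading=west
t=1 move(1) ⇒ x=2 y=5 heading=west
t=2 turn(left) ⇒ x=2 y=5 heading=south
t=3 back(2) ⇒ x=2 y=7 heading=south
uniquely the one of 125 3-step routes that fits.

move(1), turn(left), back(2)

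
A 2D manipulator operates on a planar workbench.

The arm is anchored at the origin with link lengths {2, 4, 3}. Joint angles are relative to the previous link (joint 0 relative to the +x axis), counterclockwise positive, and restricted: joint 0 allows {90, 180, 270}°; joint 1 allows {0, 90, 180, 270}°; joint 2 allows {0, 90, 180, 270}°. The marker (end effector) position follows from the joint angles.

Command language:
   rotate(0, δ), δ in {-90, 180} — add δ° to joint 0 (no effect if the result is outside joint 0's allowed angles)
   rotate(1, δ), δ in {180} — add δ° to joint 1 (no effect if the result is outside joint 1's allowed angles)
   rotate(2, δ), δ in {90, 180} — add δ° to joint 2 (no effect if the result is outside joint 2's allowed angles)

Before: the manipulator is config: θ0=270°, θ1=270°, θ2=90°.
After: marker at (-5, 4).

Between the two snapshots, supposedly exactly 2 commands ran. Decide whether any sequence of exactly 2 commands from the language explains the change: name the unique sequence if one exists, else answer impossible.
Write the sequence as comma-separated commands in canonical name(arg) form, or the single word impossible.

key: order matters: swapping rotate(0, -90) and rotate(0, 180) lands elsewhere
start: config: θ0=270°, θ1=270°, θ2=90°
1. rotate(0, -90) → config: θ0=180°, θ1=270°, θ2=90°
2. rotate(0, 180) → config: θ0=180°, θ1=270°, θ2=90°
all 25 alternatives checked — unique.

rotate(0, -90), rotate(0, 180)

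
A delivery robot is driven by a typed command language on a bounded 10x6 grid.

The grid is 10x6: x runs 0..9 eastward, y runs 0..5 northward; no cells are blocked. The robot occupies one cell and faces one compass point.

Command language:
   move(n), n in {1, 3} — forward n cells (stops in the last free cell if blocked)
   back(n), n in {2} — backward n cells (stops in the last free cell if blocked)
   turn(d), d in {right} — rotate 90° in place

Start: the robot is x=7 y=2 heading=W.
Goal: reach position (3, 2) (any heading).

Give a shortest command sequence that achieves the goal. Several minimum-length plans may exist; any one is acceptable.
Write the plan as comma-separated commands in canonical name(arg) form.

from: x=7 y=2 heading=W
[1] after move(3): x=4 y=2 heading=W
[2] after move(1): x=3 y=2 heading=W
shorter routes all fall short; 2 is best.

move(3), move(1)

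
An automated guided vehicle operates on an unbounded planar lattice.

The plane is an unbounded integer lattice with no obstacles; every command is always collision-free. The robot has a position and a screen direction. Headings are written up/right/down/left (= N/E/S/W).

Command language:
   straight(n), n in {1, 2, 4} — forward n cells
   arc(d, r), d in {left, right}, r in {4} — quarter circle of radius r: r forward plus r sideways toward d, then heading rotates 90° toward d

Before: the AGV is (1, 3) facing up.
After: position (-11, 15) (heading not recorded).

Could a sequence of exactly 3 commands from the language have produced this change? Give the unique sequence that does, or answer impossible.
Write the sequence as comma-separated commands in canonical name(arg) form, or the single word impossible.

arc(left, 4), arc(right, 4), arc(left, 4)

begin: (1, 3) facing up
[1] after arc(left, 4): (-3, 7) facing left
[2] after arc(right, 4): (-7, 11) facing up
[3] after arc(left, 4): (-11, 15) facing left
no rival 3-sequence matches.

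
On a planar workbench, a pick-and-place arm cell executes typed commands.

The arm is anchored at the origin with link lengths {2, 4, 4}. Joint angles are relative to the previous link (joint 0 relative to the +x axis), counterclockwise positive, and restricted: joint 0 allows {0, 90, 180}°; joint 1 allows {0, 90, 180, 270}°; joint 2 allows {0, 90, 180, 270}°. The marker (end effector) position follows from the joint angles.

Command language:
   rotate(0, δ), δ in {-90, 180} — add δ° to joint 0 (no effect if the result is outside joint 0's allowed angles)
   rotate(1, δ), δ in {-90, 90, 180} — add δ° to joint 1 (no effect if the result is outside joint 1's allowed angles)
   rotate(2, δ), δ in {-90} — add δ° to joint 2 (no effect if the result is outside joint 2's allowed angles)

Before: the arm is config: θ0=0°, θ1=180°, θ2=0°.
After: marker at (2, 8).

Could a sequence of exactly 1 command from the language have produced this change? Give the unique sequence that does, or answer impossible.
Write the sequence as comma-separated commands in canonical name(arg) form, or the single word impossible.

t0: config: θ0=0°, θ1=180°, θ2=0°
[1] after rotate(1, -90): config: θ0=0°, θ1=90°, θ2=0°
all 6 alternatives checked — unique.

rotate(1, -90)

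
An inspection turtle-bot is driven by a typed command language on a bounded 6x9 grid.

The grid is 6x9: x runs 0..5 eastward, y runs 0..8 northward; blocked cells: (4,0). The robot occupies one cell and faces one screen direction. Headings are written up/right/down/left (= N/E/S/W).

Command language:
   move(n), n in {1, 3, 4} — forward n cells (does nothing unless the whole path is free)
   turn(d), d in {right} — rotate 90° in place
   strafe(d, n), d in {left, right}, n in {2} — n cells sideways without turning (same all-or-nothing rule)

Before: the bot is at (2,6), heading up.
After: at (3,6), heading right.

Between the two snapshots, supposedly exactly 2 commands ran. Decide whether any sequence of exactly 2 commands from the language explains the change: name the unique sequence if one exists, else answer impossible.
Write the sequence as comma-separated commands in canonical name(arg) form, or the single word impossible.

turn(right), move(1)

key: order matters: swapping turn(right) and move(1) lands elsewhere
from: at (2,6), heading up
[1] after turn(right): at (2,6), heading right
[2] after move(1): at (3,6), heading right
all 36 alternatives checked — unique.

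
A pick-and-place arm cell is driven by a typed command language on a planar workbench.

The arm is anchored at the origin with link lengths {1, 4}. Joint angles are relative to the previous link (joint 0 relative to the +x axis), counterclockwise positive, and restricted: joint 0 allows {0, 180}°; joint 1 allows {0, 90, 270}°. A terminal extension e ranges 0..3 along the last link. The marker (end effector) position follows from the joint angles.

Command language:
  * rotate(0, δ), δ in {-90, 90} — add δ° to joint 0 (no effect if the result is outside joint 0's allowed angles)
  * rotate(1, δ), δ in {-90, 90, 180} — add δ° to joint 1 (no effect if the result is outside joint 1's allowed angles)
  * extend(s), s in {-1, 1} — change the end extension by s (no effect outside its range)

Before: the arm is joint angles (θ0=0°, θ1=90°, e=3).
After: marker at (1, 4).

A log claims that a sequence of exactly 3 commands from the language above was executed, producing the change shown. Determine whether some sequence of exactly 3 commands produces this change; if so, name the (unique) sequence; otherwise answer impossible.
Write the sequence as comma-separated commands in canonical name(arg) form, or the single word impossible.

extend(-1), extend(-1), extend(-1)

initial: joint angles (θ0=0°, θ1=90°, e=3)
1. extend(-1) → joint angles (θ0=0°, θ1=90°, e=2)
2. extend(-1) → joint angles (θ0=0°, θ1=90°, e=1)
3. extend(-1) → joint angles (θ0=0°, θ1=90°, e=0)
all 343 alternatives checked — unique.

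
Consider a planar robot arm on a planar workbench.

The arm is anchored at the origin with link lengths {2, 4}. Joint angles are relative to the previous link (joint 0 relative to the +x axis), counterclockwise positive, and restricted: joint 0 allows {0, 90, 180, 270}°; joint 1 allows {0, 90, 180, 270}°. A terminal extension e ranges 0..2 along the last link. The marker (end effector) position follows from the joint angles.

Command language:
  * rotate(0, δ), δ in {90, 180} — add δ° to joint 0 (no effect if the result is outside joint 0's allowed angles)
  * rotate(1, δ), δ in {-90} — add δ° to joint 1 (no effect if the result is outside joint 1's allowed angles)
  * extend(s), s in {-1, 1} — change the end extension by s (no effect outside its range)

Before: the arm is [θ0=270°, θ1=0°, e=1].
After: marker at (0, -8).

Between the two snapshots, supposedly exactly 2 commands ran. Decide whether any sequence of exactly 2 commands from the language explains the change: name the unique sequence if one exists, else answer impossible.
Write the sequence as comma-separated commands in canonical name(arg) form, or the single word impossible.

extend(1), extend(1)

begin: [θ0=270°, θ1=0°, e=1]
1. extend(1) → [θ0=270°, θ1=0°, e=2]
2. extend(1) → [θ0=270°, θ1=0°, e=2]
uniquely the one of 25 2-step routes that fits.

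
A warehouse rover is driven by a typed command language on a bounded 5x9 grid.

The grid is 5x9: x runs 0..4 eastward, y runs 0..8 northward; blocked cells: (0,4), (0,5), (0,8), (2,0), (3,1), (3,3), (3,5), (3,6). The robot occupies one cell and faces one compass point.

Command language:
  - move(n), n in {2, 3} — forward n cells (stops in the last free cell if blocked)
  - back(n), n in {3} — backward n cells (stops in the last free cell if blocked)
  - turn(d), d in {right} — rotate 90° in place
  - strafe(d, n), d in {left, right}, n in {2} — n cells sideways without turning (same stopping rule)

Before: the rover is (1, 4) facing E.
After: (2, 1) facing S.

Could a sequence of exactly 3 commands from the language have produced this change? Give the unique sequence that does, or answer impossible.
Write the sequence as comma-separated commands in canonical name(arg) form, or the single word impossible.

turn(right), move(3), strafe(left, 2)

key: cell and facing (now S) both changed — the 3 commands mix motion and turning
initial: (1, 4) facing E
t=1 turn(right) ⇒ (1, 4) facing S
t=2 move(3) ⇒ (1, 1) facing S
t=3 strafe(left, 2) ⇒ (2, 1) facing S
no rival 3-sequence matches.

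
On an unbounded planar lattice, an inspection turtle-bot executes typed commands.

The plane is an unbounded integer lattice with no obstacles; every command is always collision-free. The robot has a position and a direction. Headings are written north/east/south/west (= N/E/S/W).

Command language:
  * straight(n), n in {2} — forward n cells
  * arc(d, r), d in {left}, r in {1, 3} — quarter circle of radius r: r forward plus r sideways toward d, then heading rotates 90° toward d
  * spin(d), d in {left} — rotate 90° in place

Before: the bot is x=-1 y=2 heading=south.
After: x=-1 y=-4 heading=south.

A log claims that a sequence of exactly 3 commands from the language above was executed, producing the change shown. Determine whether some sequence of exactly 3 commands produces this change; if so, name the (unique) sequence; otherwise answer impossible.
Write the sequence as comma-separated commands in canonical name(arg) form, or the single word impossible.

straight(2), straight(2), straight(2)

key: heading stays S — no command in the sequence turns
start: x=-1 y=2 heading=south
1. straight(2) → x=-1 y=0 heading=south
2. straight(2) → x=-1 y=-2 heading=south
3. straight(2) → x=-1 y=-4 heading=south
uniquely the one of 64 3-step routes that fits.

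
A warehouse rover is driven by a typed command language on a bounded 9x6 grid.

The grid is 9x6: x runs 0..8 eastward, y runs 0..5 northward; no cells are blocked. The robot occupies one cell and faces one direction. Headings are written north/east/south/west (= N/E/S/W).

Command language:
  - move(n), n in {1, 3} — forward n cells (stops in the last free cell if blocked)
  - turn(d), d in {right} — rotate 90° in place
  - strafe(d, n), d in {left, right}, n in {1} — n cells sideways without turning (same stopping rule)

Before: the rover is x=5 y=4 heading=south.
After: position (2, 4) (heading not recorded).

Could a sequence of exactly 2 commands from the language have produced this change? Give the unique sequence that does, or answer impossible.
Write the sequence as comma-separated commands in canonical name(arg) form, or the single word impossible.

turn(right), move(3)

key: running move(3) before turn(right) would end elsewhere — order is forced
begin: x=5 y=4 heading=south
1. turn(right) → x=5 y=4 heading=west
2. move(3) → x=2 y=4 heading=west
all 25 alternatives checked — unique.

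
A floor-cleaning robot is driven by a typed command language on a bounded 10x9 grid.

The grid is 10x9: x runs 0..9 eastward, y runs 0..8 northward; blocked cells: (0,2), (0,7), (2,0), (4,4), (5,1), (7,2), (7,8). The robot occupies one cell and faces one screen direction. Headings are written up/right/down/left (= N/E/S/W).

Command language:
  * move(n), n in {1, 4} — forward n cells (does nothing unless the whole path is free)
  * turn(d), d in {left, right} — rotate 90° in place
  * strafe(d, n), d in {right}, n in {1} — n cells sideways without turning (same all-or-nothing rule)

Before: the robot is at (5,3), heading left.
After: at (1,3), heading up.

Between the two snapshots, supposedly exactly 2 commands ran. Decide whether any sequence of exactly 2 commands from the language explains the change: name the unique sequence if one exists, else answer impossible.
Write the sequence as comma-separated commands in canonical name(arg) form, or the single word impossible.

key: position moved to (1,3) AND the heading swung to N — translation plus rotation needed
from: at (5,3), heading left
[1] after move(4): at (1,3), heading left
[2] after turn(right): at (1,3), heading up
no other 2-command option fits: unique.

move(4), turn(right)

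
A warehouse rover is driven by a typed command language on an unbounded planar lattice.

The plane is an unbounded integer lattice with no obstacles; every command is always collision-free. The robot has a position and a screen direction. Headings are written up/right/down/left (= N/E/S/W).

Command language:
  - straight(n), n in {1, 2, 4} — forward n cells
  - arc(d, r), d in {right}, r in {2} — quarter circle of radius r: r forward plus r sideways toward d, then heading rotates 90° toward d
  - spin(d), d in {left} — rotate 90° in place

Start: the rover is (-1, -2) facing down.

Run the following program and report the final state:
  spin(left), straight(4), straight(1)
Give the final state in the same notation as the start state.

(4, -2) facing right

t0: (-1, -2) facing down
step 1 (spin(left)): (-1, -2) facing right
step 2 (straight(4)): (3, -2) facing right
step 3 (straight(1)): (4, -2) facing right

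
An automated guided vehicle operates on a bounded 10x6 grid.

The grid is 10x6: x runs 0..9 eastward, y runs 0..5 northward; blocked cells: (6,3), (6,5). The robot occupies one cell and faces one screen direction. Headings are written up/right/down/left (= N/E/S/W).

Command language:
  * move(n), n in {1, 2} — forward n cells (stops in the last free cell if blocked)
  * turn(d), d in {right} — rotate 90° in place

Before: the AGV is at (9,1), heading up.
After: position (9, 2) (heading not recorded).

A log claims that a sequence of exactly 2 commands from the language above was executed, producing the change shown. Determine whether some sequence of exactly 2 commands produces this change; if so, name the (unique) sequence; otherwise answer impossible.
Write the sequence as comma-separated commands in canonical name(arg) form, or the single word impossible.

key: order matters: swapping move(1) and turn(right) lands elsewhere
begin: at (9,1), heading up
t=1 move(1) ⇒ at (9,2), heading up
t=2 turn(right) ⇒ at (9,2), heading right
all 9 alternatives checked — unique.

move(1), turn(right)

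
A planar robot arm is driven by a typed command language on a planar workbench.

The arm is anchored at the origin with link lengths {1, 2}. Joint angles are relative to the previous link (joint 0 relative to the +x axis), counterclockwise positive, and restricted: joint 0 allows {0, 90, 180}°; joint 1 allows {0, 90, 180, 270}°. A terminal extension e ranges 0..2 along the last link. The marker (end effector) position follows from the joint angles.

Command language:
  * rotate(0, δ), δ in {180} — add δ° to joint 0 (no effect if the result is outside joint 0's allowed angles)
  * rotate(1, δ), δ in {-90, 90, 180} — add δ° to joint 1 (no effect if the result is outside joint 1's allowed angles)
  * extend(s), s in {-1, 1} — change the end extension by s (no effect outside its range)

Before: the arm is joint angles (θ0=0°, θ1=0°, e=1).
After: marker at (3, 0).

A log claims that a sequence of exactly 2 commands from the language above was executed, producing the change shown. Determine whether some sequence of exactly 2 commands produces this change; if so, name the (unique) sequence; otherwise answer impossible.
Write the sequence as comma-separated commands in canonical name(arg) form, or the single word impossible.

extend(-1), extend(-1)

begin: joint angles (θ0=0°, θ1=0°, e=1)
[1] after extend(-1): joint angles (θ0=0°, θ1=0°, e=0)
[2] after extend(-1): joint angles (θ0=0°, θ1=0°, e=0)
no rival 2-sequence matches.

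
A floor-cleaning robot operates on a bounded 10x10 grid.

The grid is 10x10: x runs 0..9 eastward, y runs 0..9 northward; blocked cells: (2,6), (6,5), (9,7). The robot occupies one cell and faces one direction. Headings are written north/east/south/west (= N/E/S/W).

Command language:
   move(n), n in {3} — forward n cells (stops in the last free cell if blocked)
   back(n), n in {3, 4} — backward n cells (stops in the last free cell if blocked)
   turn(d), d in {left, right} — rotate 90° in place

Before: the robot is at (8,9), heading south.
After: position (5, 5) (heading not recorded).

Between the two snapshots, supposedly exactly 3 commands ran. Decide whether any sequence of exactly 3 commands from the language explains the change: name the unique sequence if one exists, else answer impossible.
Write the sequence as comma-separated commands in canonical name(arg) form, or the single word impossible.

impossible

checked all 3-command options: none fits.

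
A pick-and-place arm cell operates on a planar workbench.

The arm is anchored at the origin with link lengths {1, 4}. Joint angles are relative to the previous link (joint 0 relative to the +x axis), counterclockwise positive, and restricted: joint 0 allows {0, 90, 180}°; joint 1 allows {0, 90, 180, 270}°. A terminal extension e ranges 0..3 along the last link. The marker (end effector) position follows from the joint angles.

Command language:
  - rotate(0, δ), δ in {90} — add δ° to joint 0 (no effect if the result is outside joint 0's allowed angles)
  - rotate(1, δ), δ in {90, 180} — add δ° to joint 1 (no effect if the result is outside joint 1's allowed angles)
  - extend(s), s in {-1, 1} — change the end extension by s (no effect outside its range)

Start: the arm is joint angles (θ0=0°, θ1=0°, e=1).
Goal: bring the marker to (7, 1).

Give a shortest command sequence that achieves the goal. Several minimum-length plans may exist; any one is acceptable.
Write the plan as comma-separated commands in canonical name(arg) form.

t0: joint angles (θ0=0°, θ1=0°, e=1)
1. rotate(1, 180) → joint angles (θ0=0°, θ1=180°, e=1)
2. extend(1) → joint angles (θ0=0°, θ1=180°, e=2)
3. extend(1) → joint angles (θ0=0°, θ1=180°, e=3)
4. rotate(1, 90) → joint angles (θ0=0°, θ1=270°, e=3)
5. rotate(0, 90) → joint angles (θ0=90°, θ1=270°, e=3)
no 4-step plan works, so 5 is optimal.

rotate(1, 180), extend(1), extend(1), rotate(1, 90), rotate(0, 90)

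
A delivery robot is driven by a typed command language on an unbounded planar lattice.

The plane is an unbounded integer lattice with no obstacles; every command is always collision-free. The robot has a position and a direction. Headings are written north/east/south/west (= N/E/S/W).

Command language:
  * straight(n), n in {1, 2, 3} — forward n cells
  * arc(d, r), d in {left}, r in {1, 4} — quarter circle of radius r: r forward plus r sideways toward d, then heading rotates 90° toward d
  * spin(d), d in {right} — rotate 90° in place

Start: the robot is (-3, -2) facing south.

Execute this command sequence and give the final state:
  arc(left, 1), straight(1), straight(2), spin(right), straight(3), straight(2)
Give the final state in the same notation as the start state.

start: (-3, -2) facing south
[1] after arc(left, 1): (-2, -3) facing east
[2] after straight(1): (-1, -3) facing east
[3] after straight(2): (1, -3) facing east
[4] after spin(right): (1, -3) facing south
[5] after straight(3): (1, -6) facing south
[6] after straight(2): (1, -8) facing south

(1, -8) facing south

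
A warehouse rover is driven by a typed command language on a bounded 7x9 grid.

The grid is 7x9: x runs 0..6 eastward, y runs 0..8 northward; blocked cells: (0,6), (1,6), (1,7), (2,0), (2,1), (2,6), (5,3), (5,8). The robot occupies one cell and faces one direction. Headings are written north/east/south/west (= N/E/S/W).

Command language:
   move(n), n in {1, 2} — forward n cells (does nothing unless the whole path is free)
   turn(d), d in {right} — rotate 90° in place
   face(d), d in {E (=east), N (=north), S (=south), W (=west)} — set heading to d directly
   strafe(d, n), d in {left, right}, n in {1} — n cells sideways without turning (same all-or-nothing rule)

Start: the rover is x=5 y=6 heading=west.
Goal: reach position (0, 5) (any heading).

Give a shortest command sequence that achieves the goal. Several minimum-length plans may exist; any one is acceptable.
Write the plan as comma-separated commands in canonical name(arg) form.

start: x=5 y=6 heading=west
t=1 move(2) ⇒ x=3 y=6 heading=west
t=2 strafe(left, 1) ⇒ x=3 y=5 heading=west
t=3 move(2) ⇒ x=1 y=5 heading=west
t=4 move(1) ⇒ x=0 y=5 heading=west
minimal: 4 command(s), checked below 4.

move(2), strafe(left, 1), move(2), move(1)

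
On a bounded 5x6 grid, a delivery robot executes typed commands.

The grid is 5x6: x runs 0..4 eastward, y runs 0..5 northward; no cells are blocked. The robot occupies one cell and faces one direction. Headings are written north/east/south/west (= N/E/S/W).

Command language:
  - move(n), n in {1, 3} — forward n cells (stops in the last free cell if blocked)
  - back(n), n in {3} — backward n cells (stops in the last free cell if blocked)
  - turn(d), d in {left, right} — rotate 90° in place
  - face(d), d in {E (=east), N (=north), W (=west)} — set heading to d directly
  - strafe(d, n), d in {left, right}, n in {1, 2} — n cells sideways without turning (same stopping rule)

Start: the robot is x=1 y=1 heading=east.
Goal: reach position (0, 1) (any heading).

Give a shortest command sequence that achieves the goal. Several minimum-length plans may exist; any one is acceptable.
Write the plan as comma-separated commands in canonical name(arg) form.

back(3)

begin: x=1 y=1 heading=east
step 1 (back(3)): x=0 y=1 heading=east
shorter routes all fall short; 1 is best.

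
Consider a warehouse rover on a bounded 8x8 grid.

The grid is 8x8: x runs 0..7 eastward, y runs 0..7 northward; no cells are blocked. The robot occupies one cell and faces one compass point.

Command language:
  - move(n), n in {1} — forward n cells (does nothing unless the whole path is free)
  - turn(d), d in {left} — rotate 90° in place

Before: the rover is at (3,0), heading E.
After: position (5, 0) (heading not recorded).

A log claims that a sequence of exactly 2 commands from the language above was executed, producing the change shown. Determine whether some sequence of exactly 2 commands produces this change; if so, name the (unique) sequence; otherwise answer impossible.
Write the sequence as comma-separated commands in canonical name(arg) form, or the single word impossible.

from: at (3,0), heading E
t=1 move(1) ⇒ at (4,0), heading E
t=2 move(1) ⇒ at (5,0), heading E
uniquely the one of 4 2-step routes that fits.

move(1), move(1)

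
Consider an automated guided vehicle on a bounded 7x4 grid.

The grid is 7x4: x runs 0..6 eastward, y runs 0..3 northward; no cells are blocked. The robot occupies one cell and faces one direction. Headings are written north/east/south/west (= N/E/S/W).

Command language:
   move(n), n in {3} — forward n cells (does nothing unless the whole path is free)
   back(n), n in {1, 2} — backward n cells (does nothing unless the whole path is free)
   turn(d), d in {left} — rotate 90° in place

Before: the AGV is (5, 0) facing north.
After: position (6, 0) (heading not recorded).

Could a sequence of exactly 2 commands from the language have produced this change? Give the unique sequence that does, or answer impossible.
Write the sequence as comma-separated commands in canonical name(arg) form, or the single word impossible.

key: order matters: swapping turn(left) and back(1) lands elsewhere
t0: (5, 0) facing north
step 1 (turn(left)): (5, 0) facing west
step 2 (back(1)): (6, 0) facing west
all 16 alternatives checked — unique.

turn(left), back(1)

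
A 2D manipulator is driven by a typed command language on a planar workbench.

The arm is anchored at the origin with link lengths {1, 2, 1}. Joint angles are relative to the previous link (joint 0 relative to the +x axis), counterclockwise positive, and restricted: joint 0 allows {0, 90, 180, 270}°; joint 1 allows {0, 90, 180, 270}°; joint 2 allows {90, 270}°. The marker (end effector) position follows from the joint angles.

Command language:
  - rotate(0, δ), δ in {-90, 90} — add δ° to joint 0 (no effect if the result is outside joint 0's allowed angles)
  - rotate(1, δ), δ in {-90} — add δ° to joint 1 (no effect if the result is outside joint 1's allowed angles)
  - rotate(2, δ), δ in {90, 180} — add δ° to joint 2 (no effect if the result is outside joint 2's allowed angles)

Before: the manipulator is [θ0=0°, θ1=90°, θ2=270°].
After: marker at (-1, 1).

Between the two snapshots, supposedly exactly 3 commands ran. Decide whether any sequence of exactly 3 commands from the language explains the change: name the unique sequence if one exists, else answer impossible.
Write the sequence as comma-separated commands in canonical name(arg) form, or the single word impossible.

rotate(1, -90), rotate(1, -90), rotate(1, -90)

start: [θ0=0°, θ1=90°, θ2=270°]
1. rotate(1, -90) → [θ0=0°, θ1=0°, θ2=270°]
2. rotate(1, -90) → [θ0=0°, θ1=270°, θ2=270°]
3. rotate(1, -90) → [θ0=0°, θ1=180°, θ2=270°]
no rival 3-sequence matches.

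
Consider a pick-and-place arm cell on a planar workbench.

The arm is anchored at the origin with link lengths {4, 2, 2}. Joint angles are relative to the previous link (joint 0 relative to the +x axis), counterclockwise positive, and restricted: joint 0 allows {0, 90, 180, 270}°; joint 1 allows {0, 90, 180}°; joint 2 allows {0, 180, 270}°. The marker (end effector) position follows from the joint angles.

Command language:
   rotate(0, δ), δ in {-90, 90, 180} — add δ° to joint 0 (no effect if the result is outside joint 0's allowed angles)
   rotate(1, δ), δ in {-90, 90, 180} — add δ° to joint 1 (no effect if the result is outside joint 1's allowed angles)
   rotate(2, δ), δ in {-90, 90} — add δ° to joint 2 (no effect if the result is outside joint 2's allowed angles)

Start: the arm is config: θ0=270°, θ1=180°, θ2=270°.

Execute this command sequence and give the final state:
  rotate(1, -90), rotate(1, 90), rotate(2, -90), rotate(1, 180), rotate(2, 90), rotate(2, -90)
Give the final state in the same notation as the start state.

config: θ0=270°, θ1=0°, θ2=180°

initial: config: θ0=270°, θ1=180°, θ2=270°
t=1 rotate(1, -90) ⇒ config: θ0=270°, θ1=90°, θ2=270°
t=2 rotate(1, 90) ⇒ config: θ0=270°, θ1=180°, θ2=270°
t=3 rotate(2, -90) ⇒ config: θ0=270°, θ1=180°, θ2=180°
t=4 rotate(1, 180) ⇒ config: θ0=270°, θ1=0°, θ2=180°
t=5 rotate(2, 90) ⇒ config: θ0=270°, θ1=0°, θ2=270°
t=6 rotate(2, -90) ⇒ config: θ0=270°, θ1=0°, θ2=180°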